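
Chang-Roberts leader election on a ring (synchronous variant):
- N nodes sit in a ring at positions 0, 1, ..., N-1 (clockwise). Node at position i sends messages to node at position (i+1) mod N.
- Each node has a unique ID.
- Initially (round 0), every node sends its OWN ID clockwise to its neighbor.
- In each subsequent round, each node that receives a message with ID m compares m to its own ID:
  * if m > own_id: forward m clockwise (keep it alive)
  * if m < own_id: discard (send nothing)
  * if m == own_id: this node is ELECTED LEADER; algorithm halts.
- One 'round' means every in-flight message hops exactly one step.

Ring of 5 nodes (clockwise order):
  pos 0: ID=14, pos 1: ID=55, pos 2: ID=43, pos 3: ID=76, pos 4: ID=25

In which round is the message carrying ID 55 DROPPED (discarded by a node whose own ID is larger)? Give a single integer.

Round 1: pos1(id55) recv 14: drop; pos2(id43) recv 55: fwd; pos3(id76) recv 43: drop; pos4(id25) recv 76: fwd; pos0(id14) recv 25: fwd
Round 2: pos3(id76) recv 55: drop; pos0(id14) recv 76: fwd; pos1(id55) recv 25: drop
Round 3: pos1(id55) recv 76: fwd
Round 4: pos2(id43) recv 76: fwd
Round 5: pos3(id76) recv 76: ELECTED
Message ID 55 originates at pos 1; dropped at pos 3 in round 2

Answer: 2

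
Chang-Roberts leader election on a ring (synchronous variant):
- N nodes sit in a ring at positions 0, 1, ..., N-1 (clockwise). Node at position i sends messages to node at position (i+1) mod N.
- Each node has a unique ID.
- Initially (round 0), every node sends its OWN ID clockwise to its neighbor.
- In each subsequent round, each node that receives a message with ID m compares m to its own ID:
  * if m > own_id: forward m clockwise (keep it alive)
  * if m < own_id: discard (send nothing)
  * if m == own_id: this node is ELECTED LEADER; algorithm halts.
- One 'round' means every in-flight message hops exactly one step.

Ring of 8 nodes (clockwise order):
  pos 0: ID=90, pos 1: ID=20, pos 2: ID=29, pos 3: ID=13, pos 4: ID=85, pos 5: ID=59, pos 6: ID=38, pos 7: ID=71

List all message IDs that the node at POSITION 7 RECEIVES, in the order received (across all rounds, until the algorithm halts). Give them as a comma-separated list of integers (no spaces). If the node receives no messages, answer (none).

Round 1: pos1(id20) recv 90: fwd; pos2(id29) recv 20: drop; pos3(id13) recv 29: fwd; pos4(id85) recv 13: drop; pos5(id59) recv 85: fwd; pos6(id38) recv 59: fwd; pos7(id71) recv 38: drop; pos0(id90) recv 71: drop
Round 2: pos2(id29) recv 90: fwd; pos4(id85) recv 29: drop; pos6(id38) recv 85: fwd; pos7(id71) recv 59: drop
Round 3: pos3(id13) recv 90: fwd; pos7(id71) recv 85: fwd
Round 4: pos4(id85) recv 90: fwd; pos0(id90) recv 85: drop
Round 5: pos5(id59) recv 90: fwd
Round 6: pos6(id38) recv 90: fwd
Round 7: pos7(id71) recv 90: fwd
Round 8: pos0(id90) recv 90: ELECTED

Answer: 38,59,85,90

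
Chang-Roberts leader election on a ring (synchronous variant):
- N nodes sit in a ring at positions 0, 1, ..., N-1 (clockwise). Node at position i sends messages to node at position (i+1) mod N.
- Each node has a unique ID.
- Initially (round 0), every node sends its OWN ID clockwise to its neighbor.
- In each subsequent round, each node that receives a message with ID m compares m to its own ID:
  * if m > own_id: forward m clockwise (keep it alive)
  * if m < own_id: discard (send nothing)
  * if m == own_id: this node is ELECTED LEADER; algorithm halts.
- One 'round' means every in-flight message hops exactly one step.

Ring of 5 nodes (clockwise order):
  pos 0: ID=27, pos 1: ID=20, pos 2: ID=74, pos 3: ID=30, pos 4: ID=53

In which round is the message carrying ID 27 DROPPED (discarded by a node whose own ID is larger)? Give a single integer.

Answer: 2

Derivation:
Round 1: pos1(id20) recv 27: fwd; pos2(id74) recv 20: drop; pos3(id30) recv 74: fwd; pos4(id53) recv 30: drop; pos0(id27) recv 53: fwd
Round 2: pos2(id74) recv 27: drop; pos4(id53) recv 74: fwd; pos1(id20) recv 53: fwd
Round 3: pos0(id27) recv 74: fwd; pos2(id74) recv 53: drop
Round 4: pos1(id20) recv 74: fwd
Round 5: pos2(id74) recv 74: ELECTED
Message ID 27 originates at pos 0; dropped at pos 2 in round 2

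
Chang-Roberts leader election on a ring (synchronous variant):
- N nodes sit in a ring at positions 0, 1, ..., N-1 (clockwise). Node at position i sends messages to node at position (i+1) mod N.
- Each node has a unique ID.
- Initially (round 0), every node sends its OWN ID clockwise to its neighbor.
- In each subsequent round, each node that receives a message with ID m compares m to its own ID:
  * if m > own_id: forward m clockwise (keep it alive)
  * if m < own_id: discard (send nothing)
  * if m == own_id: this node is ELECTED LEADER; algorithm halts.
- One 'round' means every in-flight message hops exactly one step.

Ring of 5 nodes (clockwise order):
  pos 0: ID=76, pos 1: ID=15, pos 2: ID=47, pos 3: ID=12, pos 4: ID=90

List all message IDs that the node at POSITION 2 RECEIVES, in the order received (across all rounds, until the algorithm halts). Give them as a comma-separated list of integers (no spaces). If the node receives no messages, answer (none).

Answer: 15,76,90

Derivation:
Round 1: pos1(id15) recv 76: fwd; pos2(id47) recv 15: drop; pos3(id12) recv 47: fwd; pos4(id90) recv 12: drop; pos0(id76) recv 90: fwd
Round 2: pos2(id47) recv 76: fwd; pos4(id90) recv 47: drop; pos1(id15) recv 90: fwd
Round 3: pos3(id12) recv 76: fwd; pos2(id47) recv 90: fwd
Round 4: pos4(id90) recv 76: drop; pos3(id12) recv 90: fwd
Round 5: pos4(id90) recv 90: ELECTED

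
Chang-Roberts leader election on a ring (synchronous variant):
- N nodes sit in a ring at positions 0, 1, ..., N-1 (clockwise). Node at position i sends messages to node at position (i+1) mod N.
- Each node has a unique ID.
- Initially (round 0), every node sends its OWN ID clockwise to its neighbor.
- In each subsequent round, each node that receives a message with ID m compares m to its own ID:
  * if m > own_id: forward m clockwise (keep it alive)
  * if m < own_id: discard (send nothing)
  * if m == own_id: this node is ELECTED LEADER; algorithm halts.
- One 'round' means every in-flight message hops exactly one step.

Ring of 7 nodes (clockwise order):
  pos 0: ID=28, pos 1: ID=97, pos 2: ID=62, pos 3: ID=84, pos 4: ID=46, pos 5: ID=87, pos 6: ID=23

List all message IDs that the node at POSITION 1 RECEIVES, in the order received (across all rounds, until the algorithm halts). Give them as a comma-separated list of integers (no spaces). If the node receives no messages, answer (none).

Answer: 28,87,97

Derivation:
Round 1: pos1(id97) recv 28: drop; pos2(id62) recv 97: fwd; pos3(id84) recv 62: drop; pos4(id46) recv 84: fwd; pos5(id87) recv 46: drop; pos6(id23) recv 87: fwd; pos0(id28) recv 23: drop
Round 2: pos3(id84) recv 97: fwd; pos5(id87) recv 84: drop; pos0(id28) recv 87: fwd
Round 3: pos4(id46) recv 97: fwd; pos1(id97) recv 87: drop
Round 4: pos5(id87) recv 97: fwd
Round 5: pos6(id23) recv 97: fwd
Round 6: pos0(id28) recv 97: fwd
Round 7: pos1(id97) recv 97: ELECTED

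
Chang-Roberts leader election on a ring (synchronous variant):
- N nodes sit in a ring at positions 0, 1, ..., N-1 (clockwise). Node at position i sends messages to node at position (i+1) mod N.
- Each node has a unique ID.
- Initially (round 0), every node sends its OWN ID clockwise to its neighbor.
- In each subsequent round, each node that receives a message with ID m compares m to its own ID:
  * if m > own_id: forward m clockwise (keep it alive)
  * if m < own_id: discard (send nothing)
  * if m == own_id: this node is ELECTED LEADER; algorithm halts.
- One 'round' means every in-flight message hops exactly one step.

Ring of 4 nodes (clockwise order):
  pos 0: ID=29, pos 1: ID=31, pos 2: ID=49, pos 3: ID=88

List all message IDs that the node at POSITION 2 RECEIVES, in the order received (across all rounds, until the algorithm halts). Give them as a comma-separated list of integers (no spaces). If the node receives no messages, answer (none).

Round 1: pos1(id31) recv 29: drop; pos2(id49) recv 31: drop; pos3(id88) recv 49: drop; pos0(id29) recv 88: fwd
Round 2: pos1(id31) recv 88: fwd
Round 3: pos2(id49) recv 88: fwd
Round 4: pos3(id88) recv 88: ELECTED

Answer: 31,88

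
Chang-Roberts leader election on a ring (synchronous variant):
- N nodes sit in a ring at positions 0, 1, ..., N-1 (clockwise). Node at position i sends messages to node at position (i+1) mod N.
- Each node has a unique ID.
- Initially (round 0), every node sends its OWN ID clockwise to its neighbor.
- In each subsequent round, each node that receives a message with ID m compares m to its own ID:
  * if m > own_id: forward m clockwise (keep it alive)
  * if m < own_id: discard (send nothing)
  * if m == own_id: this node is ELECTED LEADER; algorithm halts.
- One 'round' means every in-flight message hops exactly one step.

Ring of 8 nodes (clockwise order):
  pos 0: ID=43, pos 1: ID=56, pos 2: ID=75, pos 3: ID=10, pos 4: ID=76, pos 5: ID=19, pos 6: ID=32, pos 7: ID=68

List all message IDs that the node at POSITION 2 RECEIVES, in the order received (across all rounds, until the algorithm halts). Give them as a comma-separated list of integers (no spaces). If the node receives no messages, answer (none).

Answer: 56,68,76

Derivation:
Round 1: pos1(id56) recv 43: drop; pos2(id75) recv 56: drop; pos3(id10) recv 75: fwd; pos4(id76) recv 10: drop; pos5(id19) recv 76: fwd; pos6(id32) recv 19: drop; pos7(id68) recv 32: drop; pos0(id43) recv 68: fwd
Round 2: pos4(id76) recv 75: drop; pos6(id32) recv 76: fwd; pos1(id56) recv 68: fwd
Round 3: pos7(id68) recv 76: fwd; pos2(id75) recv 68: drop
Round 4: pos0(id43) recv 76: fwd
Round 5: pos1(id56) recv 76: fwd
Round 6: pos2(id75) recv 76: fwd
Round 7: pos3(id10) recv 76: fwd
Round 8: pos4(id76) recv 76: ELECTED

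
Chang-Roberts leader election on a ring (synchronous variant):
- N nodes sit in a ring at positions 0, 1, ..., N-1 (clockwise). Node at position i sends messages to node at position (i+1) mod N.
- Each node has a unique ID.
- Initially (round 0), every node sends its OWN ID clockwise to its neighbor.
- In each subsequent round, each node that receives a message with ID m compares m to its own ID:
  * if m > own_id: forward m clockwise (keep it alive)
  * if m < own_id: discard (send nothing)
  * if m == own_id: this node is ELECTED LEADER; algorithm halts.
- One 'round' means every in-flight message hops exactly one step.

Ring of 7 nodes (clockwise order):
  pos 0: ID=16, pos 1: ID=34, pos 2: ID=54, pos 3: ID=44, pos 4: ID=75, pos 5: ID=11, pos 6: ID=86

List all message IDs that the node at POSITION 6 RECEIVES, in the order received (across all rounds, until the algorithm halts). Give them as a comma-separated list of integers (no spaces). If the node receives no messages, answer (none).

Round 1: pos1(id34) recv 16: drop; pos2(id54) recv 34: drop; pos3(id44) recv 54: fwd; pos4(id75) recv 44: drop; pos5(id11) recv 75: fwd; pos6(id86) recv 11: drop; pos0(id16) recv 86: fwd
Round 2: pos4(id75) recv 54: drop; pos6(id86) recv 75: drop; pos1(id34) recv 86: fwd
Round 3: pos2(id54) recv 86: fwd
Round 4: pos3(id44) recv 86: fwd
Round 5: pos4(id75) recv 86: fwd
Round 6: pos5(id11) recv 86: fwd
Round 7: pos6(id86) recv 86: ELECTED

Answer: 11,75,86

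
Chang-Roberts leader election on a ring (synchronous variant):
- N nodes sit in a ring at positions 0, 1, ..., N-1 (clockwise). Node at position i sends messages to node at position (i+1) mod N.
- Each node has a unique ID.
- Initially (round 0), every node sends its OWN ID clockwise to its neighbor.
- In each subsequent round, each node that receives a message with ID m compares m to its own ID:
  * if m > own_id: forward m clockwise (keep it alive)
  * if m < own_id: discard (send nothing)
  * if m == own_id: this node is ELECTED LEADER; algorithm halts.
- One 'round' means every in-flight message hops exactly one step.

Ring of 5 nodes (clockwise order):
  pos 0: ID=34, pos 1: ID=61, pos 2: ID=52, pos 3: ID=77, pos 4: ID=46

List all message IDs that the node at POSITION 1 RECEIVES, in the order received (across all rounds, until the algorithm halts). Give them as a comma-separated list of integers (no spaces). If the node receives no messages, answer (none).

Answer: 34,46,77

Derivation:
Round 1: pos1(id61) recv 34: drop; pos2(id52) recv 61: fwd; pos3(id77) recv 52: drop; pos4(id46) recv 77: fwd; pos0(id34) recv 46: fwd
Round 2: pos3(id77) recv 61: drop; pos0(id34) recv 77: fwd; pos1(id61) recv 46: drop
Round 3: pos1(id61) recv 77: fwd
Round 4: pos2(id52) recv 77: fwd
Round 5: pos3(id77) recv 77: ELECTED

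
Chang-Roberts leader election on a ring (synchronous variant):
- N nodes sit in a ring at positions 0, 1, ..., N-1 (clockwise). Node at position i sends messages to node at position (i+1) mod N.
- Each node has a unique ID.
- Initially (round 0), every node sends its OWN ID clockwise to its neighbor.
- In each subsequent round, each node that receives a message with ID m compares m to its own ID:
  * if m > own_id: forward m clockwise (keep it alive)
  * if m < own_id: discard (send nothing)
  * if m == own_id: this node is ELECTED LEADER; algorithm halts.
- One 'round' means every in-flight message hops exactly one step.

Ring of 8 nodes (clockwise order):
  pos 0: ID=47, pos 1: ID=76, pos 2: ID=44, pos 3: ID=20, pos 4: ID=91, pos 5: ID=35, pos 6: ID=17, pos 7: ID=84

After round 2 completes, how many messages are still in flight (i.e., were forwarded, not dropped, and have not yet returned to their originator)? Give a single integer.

Answer: 3

Derivation:
Round 1: pos1(id76) recv 47: drop; pos2(id44) recv 76: fwd; pos3(id20) recv 44: fwd; pos4(id91) recv 20: drop; pos5(id35) recv 91: fwd; pos6(id17) recv 35: fwd; pos7(id84) recv 17: drop; pos0(id47) recv 84: fwd
Round 2: pos3(id20) recv 76: fwd; pos4(id91) recv 44: drop; pos6(id17) recv 91: fwd; pos7(id84) recv 35: drop; pos1(id76) recv 84: fwd
After round 2: 3 messages still in flight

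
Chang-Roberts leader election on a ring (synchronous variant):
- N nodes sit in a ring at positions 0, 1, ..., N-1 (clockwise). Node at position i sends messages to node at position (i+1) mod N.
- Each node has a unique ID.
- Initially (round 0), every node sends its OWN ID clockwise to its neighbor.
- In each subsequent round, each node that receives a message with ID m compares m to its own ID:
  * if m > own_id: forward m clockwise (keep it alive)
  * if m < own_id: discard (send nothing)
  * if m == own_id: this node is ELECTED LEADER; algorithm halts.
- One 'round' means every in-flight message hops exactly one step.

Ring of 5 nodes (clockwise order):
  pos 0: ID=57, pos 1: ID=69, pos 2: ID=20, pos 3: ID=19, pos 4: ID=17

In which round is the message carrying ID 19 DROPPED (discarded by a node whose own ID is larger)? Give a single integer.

Round 1: pos1(id69) recv 57: drop; pos2(id20) recv 69: fwd; pos3(id19) recv 20: fwd; pos4(id17) recv 19: fwd; pos0(id57) recv 17: drop
Round 2: pos3(id19) recv 69: fwd; pos4(id17) recv 20: fwd; pos0(id57) recv 19: drop
Round 3: pos4(id17) recv 69: fwd; pos0(id57) recv 20: drop
Round 4: pos0(id57) recv 69: fwd
Round 5: pos1(id69) recv 69: ELECTED
Message ID 19 originates at pos 3; dropped at pos 0 in round 2

Answer: 2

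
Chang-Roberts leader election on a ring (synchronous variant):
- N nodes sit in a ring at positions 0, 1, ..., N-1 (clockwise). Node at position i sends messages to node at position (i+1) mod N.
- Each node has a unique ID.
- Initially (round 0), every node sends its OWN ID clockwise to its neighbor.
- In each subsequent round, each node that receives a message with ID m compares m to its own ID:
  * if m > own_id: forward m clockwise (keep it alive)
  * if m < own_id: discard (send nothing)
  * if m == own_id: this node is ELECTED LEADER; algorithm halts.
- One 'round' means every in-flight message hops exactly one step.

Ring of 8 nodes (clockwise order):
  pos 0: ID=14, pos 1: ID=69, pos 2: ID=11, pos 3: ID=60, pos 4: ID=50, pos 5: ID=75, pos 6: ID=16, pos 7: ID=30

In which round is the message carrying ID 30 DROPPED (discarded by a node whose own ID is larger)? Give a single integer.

Round 1: pos1(id69) recv 14: drop; pos2(id11) recv 69: fwd; pos3(id60) recv 11: drop; pos4(id50) recv 60: fwd; pos5(id75) recv 50: drop; pos6(id16) recv 75: fwd; pos7(id30) recv 16: drop; pos0(id14) recv 30: fwd
Round 2: pos3(id60) recv 69: fwd; pos5(id75) recv 60: drop; pos7(id30) recv 75: fwd; pos1(id69) recv 30: drop
Round 3: pos4(id50) recv 69: fwd; pos0(id14) recv 75: fwd
Round 4: pos5(id75) recv 69: drop; pos1(id69) recv 75: fwd
Round 5: pos2(id11) recv 75: fwd
Round 6: pos3(id60) recv 75: fwd
Round 7: pos4(id50) recv 75: fwd
Round 8: pos5(id75) recv 75: ELECTED
Message ID 30 originates at pos 7; dropped at pos 1 in round 2

Answer: 2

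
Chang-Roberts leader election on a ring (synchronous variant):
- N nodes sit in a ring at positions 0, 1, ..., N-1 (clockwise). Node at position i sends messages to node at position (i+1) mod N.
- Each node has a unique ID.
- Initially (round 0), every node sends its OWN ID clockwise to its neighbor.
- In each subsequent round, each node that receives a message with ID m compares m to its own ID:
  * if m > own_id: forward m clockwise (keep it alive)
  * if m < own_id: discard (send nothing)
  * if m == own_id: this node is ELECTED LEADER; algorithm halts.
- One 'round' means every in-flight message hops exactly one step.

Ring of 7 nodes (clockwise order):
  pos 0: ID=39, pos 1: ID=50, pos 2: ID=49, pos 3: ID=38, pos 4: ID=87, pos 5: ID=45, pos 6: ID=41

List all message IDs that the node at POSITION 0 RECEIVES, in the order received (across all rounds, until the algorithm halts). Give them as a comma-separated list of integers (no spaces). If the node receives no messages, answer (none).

Answer: 41,45,87

Derivation:
Round 1: pos1(id50) recv 39: drop; pos2(id49) recv 50: fwd; pos3(id38) recv 49: fwd; pos4(id87) recv 38: drop; pos5(id45) recv 87: fwd; pos6(id41) recv 45: fwd; pos0(id39) recv 41: fwd
Round 2: pos3(id38) recv 50: fwd; pos4(id87) recv 49: drop; pos6(id41) recv 87: fwd; pos0(id39) recv 45: fwd; pos1(id50) recv 41: drop
Round 3: pos4(id87) recv 50: drop; pos0(id39) recv 87: fwd; pos1(id50) recv 45: drop
Round 4: pos1(id50) recv 87: fwd
Round 5: pos2(id49) recv 87: fwd
Round 6: pos3(id38) recv 87: fwd
Round 7: pos4(id87) recv 87: ELECTED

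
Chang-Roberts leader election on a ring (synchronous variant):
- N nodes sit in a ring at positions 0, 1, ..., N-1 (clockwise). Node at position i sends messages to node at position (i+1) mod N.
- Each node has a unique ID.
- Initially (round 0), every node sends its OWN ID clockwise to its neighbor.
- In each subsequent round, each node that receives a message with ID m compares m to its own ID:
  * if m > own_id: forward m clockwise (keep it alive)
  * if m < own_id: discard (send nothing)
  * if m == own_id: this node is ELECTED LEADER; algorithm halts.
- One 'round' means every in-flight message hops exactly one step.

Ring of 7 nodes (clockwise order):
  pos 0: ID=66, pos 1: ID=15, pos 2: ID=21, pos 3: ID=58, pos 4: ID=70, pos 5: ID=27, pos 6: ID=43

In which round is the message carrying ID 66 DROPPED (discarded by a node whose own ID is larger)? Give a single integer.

Answer: 4

Derivation:
Round 1: pos1(id15) recv 66: fwd; pos2(id21) recv 15: drop; pos3(id58) recv 21: drop; pos4(id70) recv 58: drop; pos5(id27) recv 70: fwd; pos6(id43) recv 27: drop; pos0(id66) recv 43: drop
Round 2: pos2(id21) recv 66: fwd; pos6(id43) recv 70: fwd
Round 3: pos3(id58) recv 66: fwd; pos0(id66) recv 70: fwd
Round 4: pos4(id70) recv 66: drop; pos1(id15) recv 70: fwd
Round 5: pos2(id21) recv 70: fwd
Round 6: pos3(id58) recv 70: fwd
Round 7: pos4(id70) recv 70: ELECTED
Message ID 66 originates at pos 0; dropped at pos 4 in round 4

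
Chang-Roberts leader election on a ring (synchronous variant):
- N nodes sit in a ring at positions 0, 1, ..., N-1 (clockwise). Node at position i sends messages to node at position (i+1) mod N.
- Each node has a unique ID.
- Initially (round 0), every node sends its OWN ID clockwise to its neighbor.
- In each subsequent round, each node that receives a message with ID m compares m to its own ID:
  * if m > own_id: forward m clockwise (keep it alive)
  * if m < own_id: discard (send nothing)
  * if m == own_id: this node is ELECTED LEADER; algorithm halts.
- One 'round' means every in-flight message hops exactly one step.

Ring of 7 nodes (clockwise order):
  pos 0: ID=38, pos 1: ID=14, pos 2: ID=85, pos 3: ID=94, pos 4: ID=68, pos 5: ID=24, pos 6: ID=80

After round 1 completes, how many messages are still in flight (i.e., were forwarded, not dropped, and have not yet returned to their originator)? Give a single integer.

Round 1: pos1(id14) recv 38: fwd; pos2(id85) recv 14: drop; pos3(id94) recv 85: drop; pos4(id68) recv 94: fwd; pos5(id24) recv 68: fwd; pos6(id80) recv 24: drop; pos0(id38) recv 80: fwd
After round 1: 4 messages still in flight

Answer: 4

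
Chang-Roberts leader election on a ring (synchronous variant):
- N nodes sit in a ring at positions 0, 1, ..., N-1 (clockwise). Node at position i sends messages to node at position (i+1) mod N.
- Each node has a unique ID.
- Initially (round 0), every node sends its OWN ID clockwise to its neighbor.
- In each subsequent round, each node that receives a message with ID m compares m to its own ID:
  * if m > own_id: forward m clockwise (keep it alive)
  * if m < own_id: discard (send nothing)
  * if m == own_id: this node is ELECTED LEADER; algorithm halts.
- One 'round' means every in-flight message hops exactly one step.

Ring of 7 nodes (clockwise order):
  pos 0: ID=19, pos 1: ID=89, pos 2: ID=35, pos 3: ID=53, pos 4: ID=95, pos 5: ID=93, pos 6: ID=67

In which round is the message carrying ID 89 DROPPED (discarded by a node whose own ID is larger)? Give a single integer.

Round 1: pos1(id89) recv 19: drop; pos2(id35) recv 89: fwd; pos3(id53) recv 35: drop; pos4(id95) recv 53: drop; pos5(id93) recv 95: fwd; pos6(id67) recv 93: fwd; pos0(id19) recv 67: fwd
Round 2: pos3(id53) recv 89: fwd; pos6(id67) recv 95: fwd; pos0(id19) recv 93: fwd; pos1(id89) recv 67: drop
Round 3: pos4(id95) recv 89: drop; pos0(id19) recv 95: fwd; pos1(id89) recv 93: fwd
Round 4: pos1(id89) recv 95: fwd; pos2(id35) recv 93: fwd
Round 5: pos2(id35) recv 95: fwd; pos3(id53) recv 93: fwd
Round 6: pos3(id53) recv 95: fwd; pos4(id95) recv 93: drop
Round 7: pos4(id95) recv 95: ELECTED
Message ID 89 originates at pos 1; dropped at pos 4 in round 3

Answer: 3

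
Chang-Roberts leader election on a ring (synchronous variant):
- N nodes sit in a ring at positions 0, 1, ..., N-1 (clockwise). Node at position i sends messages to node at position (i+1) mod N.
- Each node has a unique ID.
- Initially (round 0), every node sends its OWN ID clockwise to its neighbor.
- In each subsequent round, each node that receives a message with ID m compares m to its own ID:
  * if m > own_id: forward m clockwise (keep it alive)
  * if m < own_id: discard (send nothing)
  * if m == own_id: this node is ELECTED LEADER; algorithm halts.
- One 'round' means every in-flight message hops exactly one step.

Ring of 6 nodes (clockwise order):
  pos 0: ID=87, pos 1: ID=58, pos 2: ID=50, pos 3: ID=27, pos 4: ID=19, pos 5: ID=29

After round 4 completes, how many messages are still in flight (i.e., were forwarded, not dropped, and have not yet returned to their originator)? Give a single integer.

Answer: 2

Derivation:
Round 1: pos1(id58) recv 87: fwd; pos2(id50) recv 58: fwd; pos3(id27) recv 50: fwd; pos4(id19) recv 27: fwd; pos5(id29) recv 19: drop; pos0(id87) recv 29: drop
Round 2: pos2(id50) recv 87: fwd; pos3(id27) recv 58: fwd; pos4(id19) recv 50: fwd; pos5(id29) recv 27: drop
Round 3: pos3(id27) recv 87: fwd; pos4(id19) recv 58: fwd; pos5(id29) recv 50: fwd
Round 4: pos4(id19) recv 87: fwd; pos5(id29) recv 58: fwd; pos0(id87) recv 50: drop
After round 4: 2 messages still in flight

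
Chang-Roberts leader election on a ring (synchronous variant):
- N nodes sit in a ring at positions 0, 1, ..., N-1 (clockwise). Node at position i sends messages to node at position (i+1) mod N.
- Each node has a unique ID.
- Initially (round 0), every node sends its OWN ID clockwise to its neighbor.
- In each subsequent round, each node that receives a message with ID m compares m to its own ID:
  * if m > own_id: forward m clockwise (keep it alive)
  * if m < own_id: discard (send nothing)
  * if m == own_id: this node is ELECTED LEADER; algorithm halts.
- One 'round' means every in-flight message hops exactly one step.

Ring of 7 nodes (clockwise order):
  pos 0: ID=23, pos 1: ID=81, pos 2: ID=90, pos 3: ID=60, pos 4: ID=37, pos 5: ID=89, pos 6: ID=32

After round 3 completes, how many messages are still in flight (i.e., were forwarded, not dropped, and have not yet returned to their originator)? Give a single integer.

Round 1: pos1(id81) recv 23: drop; pos2(id90) recv 81: drop; pos3(id60) recv 90: fwd; pos4(id37) recv 60: fwd; pos5(id89) recv 37: drop; pos6(id32) recv 89: fwd; pos0(id23) recv 32: fwd
Round 2: pos4(id37) recv 90: fwd; pos5(id89) recv 60: drop; pos0(id23) recv 89: fwd; pos1(id81) recv 32: drop
Round 3: pos5(id89) recv 90: fwd; pos1(id81) recv 89: fwd
After round 3: 2 messages still in flight

Answer: 2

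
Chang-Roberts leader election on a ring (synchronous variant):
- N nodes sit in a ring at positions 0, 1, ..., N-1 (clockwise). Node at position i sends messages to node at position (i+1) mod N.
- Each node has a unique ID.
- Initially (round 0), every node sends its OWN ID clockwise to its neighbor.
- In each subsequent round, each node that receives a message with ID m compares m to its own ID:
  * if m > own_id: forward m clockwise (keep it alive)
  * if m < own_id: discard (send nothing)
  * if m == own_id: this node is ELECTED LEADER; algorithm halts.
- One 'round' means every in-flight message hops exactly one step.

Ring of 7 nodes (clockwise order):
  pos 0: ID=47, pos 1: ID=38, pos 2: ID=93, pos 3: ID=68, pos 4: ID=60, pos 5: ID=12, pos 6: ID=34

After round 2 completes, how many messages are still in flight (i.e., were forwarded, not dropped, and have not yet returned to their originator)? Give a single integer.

Answer: 3

Derivation:
Round 1: pos1(id38) recv 47: fwd; pos2(id93) recv 38: drop; pos3(id68) recv 93: fwd; pos4(id60) recv 68: fwd; pos5(id12) recv 60: fwd; pos6(id34) recv 12: drop; pos0(id47) recv 34: drop
Round 2: pos2(id93) recv 47: drop; pos4(id60) recv 93: fwd; pos5(id12) recv 68: fwd; pos6(id34) recv 60: fwd
After round 2: 3 messages still in flight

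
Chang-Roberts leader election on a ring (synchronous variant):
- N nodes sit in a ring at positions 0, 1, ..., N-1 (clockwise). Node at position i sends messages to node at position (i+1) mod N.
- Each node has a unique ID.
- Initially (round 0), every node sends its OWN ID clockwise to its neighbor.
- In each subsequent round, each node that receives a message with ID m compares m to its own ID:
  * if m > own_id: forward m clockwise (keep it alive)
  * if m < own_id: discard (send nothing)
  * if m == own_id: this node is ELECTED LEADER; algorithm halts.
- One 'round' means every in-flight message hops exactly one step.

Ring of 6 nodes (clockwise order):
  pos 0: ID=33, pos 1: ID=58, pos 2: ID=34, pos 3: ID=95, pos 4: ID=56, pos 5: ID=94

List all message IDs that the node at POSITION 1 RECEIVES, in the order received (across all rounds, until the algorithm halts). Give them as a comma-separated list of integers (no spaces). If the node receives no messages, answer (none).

Answer: 33,94,95

Derivation:
Round 1: pos1(id58) recv 33: drop; pos2(id34) recv 58: fwd; pos3(id95) recv 34: drop; pos4(id56) recv 95: fwd; pos5(id94) recv 56: drop; pos0(id33) recv 94: fwd
Round 2: pos3(id95) recv 58: drop; pos5(id94) recv 95: fwd; pos1(id58) recv 94: fwd
Round 3: pos0(id33) recv 95: fwd; pos2(id34) recv 94: fwd
Round 4: pos1(id58) recv 95: fwd; pos3(id95) recv 94: drop
Round 5: pos2(id34) recv 95: fwd
Round 6: pos3(id95) recv 95: ELECTED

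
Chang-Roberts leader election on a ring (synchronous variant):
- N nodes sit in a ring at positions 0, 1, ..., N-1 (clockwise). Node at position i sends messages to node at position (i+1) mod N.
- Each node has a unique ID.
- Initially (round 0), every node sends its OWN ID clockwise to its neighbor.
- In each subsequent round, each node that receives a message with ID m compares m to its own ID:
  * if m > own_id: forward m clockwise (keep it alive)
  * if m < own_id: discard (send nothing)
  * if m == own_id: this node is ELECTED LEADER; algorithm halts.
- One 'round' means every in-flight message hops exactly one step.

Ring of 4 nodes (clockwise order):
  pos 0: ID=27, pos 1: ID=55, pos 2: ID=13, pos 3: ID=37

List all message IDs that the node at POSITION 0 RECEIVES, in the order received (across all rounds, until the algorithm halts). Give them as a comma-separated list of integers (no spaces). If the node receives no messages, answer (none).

Round 1: pos1(id55) recv 27: drop; pos2(id13) recv 55: fwd; pos3(id37) recv 13: drop; pos0(id27) recv 37: fwd
Round 2: pos3(id37) recv 55: fwd; pos1(id55) recv 37: drop
Round 3: pos0(id27) recv 55: fwd
Round 4: pos1(id55) recv 55: ELECTED

Answer: 37,55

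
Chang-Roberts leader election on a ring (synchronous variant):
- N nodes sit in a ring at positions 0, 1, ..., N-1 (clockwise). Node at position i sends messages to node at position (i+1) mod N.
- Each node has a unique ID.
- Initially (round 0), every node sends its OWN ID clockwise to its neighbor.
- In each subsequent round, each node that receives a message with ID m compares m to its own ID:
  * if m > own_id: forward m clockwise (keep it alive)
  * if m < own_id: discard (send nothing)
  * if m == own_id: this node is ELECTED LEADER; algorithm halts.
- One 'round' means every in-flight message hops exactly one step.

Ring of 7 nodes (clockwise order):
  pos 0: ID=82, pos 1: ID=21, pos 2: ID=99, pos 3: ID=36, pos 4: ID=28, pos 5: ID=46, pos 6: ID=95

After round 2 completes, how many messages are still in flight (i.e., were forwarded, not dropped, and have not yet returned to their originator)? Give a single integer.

Round 1: pos1(id21) recv 82: fwd; pos2(id99) recv 21: drop; pos3(id36) recv 99: fwd; pos4(id28) recv 36: fwd; pos5(id46) recv 28: drop; pos6(id95) recv 46: drop; pos0(id82) recv 95: fwd
Round 2: pos2(id99) recv 82: drop; pos4(id28) recv 99: fwd; pos5(id46) recv 36: drop; pos1(id21) recv 95: fwd
After round 2: 2 messages still in flight

Answer: 2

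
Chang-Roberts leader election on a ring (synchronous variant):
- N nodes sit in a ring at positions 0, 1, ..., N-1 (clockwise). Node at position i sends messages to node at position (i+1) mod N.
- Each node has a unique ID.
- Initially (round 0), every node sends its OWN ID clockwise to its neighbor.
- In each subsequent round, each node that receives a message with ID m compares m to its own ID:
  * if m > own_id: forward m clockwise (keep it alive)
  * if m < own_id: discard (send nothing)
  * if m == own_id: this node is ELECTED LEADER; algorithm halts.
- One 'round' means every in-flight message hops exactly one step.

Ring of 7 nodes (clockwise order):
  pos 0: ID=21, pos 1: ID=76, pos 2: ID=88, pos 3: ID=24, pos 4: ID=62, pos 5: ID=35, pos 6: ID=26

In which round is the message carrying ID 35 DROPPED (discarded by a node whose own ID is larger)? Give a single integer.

Answer: 3

Derivation:
Round 1: pos1(id76) recv 21: drop; pos2(id88) recv 76: drop; pos3(id24) recv 88: fwd; pos4(id62) recv 24: drop; pos5(id35) recv 62: fwd; pos6(id26) recv 35: fwd; pos0(id21) recv 26: fwd
Round 2: pos4(id62) recv 88: fwd; pos6(id26) recv 62: fwd; pos0(id21) recv 35: fwd; pos1(id76) recv 26: drop
Round 3: pos5(id35) recv 88: fwd; pos0(id21) recv 62: fwd; pos1(id76) recv 35: drop
Round 4: pos6(id26) recv 88: fwd; pos1(id76) recv 62: drop
Round 5: pos0(id21) recv 88: fwd
Round 6: pos1(id76) recv 88: fwd
Round 7: pos2(id88) recv 88: ELECTED
Message ID 35 originates at pos 5; dropped at pos 1 in round 3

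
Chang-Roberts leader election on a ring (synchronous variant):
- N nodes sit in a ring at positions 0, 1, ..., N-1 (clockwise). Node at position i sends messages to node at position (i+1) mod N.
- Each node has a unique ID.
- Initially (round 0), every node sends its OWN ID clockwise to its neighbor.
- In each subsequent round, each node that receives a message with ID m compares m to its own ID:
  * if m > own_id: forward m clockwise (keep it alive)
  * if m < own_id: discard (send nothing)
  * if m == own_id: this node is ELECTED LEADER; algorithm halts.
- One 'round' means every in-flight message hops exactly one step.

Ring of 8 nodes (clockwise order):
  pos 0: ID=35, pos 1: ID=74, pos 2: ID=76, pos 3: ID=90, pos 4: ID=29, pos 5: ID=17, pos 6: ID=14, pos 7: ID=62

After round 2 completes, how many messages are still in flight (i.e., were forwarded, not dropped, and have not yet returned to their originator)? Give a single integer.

Round 1: pos1(id74) recv 35: drop; pos2(id76) recv 74: drop; pos3(id90) recv 76: drop; pos4(id29) recv 90: fwd; pos5(id17) recv 29: fwd; pos6(id14) recv 17: fwd; pos7(id62) recv 14: drop; pos0(id35) recv 62: fwd
Round 2: pos5(id17) recv 90: fwd; pos6(id14) recv 29: fwd; pos7(id62) recv 17: drop; pos1(id74) recv 62: drop
After round 2: 2 messages still in flight

Answer: 2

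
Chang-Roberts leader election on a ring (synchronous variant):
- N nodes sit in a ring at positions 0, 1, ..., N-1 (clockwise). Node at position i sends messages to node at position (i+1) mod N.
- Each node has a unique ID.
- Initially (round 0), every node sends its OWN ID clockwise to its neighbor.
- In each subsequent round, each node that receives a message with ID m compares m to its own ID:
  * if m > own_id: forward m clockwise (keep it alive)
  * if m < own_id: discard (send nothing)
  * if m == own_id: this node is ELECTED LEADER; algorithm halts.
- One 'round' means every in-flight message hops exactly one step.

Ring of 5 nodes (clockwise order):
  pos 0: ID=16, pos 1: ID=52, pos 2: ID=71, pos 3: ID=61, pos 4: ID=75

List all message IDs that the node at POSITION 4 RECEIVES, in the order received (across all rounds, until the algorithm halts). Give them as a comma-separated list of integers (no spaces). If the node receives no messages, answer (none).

Round 1: pos1(id52) recv 16: drop; pos2(id71) recv 52: drop; pos3(id61) recv 71: fwd; pos4(id75) recv 61: drop; pos0(id16) recv 75: fwd
Round 2: pos4(id75) recv 71: drop; pos1(id52) recv 75: fwd
Round 3: pos2(id71) recv 75: fwd
Round 4: pos3(id61) recv 75: fwd
Round 5: pos4(id75) recv 75: ELECTED

Answer: 61,71,75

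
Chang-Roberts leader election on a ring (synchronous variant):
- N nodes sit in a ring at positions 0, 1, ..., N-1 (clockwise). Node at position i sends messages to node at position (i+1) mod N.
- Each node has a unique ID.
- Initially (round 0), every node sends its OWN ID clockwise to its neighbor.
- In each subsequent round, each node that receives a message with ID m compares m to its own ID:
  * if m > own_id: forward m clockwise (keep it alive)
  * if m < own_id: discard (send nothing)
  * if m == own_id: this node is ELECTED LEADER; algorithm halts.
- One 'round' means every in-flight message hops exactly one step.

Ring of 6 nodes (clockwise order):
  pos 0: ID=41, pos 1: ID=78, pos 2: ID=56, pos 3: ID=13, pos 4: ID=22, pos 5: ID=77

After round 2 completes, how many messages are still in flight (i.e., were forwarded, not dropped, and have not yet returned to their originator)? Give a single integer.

Round 1: pos1(id78) recv 41: drop; pos2(id56) recv 78: fwd; pos3(id13) recv 56: fwd; pos4(id22) recv 13: drop; pos5(id77) recv 22: drop; pos0(id41) recv 77: fwd
Round 2: pos3(id13) recv 78: fwd; pos4(id22) recv 56: fwd; pos1(id78) recv 77: drop
After round 2: 2 messages still in flight

Answer: 2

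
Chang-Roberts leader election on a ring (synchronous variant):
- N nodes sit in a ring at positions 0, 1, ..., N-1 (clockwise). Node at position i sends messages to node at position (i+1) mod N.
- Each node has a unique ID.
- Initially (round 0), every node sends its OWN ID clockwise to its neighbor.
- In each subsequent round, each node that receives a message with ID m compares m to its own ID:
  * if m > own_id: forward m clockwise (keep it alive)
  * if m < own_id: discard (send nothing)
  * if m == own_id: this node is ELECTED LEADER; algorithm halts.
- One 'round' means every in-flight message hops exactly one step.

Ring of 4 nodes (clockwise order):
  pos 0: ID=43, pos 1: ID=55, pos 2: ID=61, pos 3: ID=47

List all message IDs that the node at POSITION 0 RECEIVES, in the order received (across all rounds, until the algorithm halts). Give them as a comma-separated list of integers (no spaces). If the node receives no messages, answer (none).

Round 1: pos1(id55) recv 43: drop; pos2(id61) recv 55: drop; pos3(id47) recv 61: fwd; pos0(id43) recv 47: fwd
Round 2: pos0(id43) recv 61: fwd; pos1(id55) recv 47: drop
Round 3: pos1(id55) recv 61: fwd
Round 4: pos2(id61) recv 61: ELECTED

Answer: 47,61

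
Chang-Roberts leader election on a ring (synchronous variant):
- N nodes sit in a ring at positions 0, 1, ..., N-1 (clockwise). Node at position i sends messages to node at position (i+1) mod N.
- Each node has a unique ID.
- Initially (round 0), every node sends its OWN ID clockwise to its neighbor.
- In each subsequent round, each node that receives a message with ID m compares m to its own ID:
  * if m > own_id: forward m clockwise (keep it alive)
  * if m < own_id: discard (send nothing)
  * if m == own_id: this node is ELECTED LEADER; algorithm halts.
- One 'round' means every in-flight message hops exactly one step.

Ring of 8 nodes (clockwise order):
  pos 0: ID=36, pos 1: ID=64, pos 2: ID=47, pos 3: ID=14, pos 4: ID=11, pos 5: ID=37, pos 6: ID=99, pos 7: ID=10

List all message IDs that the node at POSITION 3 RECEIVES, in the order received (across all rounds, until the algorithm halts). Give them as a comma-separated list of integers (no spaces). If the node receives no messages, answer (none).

Round 1: pos1(id64) recv 36: drop; pos2(id47) recv 64: fwd; pos3(id14) recv 47: fwd; pos4(id11) recv 14: fwd; pos5(id37) recv 11: drop; pos6(id99) recv 37: drop; pos7(id10) recv 99: fwd; pos0(id36) recv 10: drop
Round 2: pos3(id14) recv 64: fwd; pos4(id11) recv 47: fwd; pos5(id37) recv 14: drop; pos0(id36) recv 99: fwd
Round 3: pos4(id11) recv 64: fwd; pos5(id37) recv 47: fwd; pos1(id64) recv 99: fwd
Round 4: pos5(id37) recv 64: fwd; pos6(id99) recv 47: drop; pos2(id47) recv 99: fwd
Round 5: pos6(id99) recv 64: drop; pos3(id14) recv 99: fwd
Round 6: pos4(id11) recv 99: fwd
Round 7: pos5(id37) recv 99: fwd
Round 8: pos6(id99) recv 99: ELECTED

Answer: 47,64,99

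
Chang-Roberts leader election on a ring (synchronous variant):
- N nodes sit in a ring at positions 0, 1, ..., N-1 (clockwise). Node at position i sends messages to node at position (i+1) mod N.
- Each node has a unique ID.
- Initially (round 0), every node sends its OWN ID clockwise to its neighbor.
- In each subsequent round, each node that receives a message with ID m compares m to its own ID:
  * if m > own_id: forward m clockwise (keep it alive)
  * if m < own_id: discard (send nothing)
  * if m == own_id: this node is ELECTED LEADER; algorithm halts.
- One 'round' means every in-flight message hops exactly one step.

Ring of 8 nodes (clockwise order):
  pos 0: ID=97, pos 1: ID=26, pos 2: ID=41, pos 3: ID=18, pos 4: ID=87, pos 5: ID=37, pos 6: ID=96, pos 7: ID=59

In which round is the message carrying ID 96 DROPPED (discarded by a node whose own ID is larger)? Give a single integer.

Round 1: pos1(id26) recv 97: fwd; pos2(id41) recv 26: drop; pos3(id18) recv 41: fwd; pos4(id87) recv 18: drop; pos5(id37) recv 87: fwd; pos6(id96) recv 37: drop; pos7(id59) recv 96: fwd; pos0(id97) recv 59: drop
Round 2: pos2(id41) recv 97: fwd; pos4(id87) recv 41: drop; pos6(id96) recv 87: drop; pos0(id97) recv 96: drop
Round 3: pos3(id18) recv 97: fwd
Round 4: pos4(id87) recv 97: fwd
Round 5: pos5(id37) recv 97: fwd
Round 6: pos6(id96) recv 97: fwd
Round 7: pos7(id59) recv 97: fwd
Round 8: pos0(id97) recv 97: ELECTED
Message ID 96 originates at pos 6; dropped at pos 0 in round 2

Answer: 2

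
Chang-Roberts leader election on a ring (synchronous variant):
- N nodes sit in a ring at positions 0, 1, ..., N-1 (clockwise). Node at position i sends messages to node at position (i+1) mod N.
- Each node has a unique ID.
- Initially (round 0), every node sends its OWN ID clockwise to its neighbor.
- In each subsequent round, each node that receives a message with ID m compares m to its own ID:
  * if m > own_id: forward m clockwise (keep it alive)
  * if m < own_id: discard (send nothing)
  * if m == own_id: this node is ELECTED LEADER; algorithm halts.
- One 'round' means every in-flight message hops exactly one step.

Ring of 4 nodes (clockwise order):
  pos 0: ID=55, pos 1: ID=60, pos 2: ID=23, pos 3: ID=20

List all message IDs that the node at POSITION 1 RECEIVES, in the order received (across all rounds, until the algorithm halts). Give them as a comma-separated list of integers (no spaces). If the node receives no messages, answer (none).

Round 1: pos1(id60) recv 55: drop; pos2(id23) recv 60: fwd; pos3(id20) recv 23: fwd; pos0(id55) recv 20: drop
Round 2: pos3(id20) recv 60: fwd; pos0(id55) recv 23: drop
Round 3: pos0(id55) recv 60: fwd
Round 4: pos1(id60) recv 60: ELECTED

Answer: 55,60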